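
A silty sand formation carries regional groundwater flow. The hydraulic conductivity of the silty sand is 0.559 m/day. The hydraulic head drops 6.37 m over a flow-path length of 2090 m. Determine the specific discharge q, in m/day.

0.00170

Hydraulic gradient i = Δh / L = 6.37 / 2090 = 0.003048.
Specific discharge q = K · i = 0.5590 × 0.003048 = 0.001704 m/day.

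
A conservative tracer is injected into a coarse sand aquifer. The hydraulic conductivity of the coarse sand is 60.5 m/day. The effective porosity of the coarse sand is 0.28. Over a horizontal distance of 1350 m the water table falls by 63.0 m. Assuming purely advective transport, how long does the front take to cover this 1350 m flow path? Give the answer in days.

134

Hydraulic gradient i = Δh / L = 63.0 / 1350 = 0.04667.
Darcy flux q = K · i = 60.50 × 0.04667 = 2.823 m/day.
Seepage velocity v = q / n_e = 2.823 / 0.28 = 10.08 m/day.
Travel time t = L / v = 1350 / 10.08 = 133.9 days.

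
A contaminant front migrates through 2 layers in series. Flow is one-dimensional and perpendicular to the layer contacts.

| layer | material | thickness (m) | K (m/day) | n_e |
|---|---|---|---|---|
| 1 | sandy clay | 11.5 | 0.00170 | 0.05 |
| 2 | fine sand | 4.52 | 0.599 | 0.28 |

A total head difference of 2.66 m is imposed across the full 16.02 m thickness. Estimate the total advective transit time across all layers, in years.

12.8

With flow normal to the layers, continuity requires the same specific discharge q through every layer.
Σ(b_i/K_i) = 11.5/0.00170 + 4.52/0.599 = 6772 d.
q = Δh / Σ(b_i/K_i) = 2.66 / 6772 = 0.0003928 m/day.
In each layer the seepage velocity is v_i = q/n_i, so the layer transit time is t_i = b_i·n_i / q:
  layer 1 (sandy clay): t_1 = 11.5 × 0.05 / 0.0003928 = 1464 d
  layer 2 (fine sand): t_2 = 4.52 × 0.28 / 0.0003928 = 3222 d
Total t = Σ t_i = 4686 days = 12.83 years.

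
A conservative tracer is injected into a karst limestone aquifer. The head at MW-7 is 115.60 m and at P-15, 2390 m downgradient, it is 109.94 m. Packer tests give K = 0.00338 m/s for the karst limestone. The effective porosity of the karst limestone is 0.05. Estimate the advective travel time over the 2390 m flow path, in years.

0.473

Convert K: 0.00338 m/s × 86400 = 292.0 m/day.
Hydraulic gradient i = (115.60 − 109.94) / 2390 = 5.66 / 2390 = 0.002368.
Darcy flux q = K · i = 292.0 × 0.002368 = 0.6916 m/day.
Seepage velocity v = q / n_e = 0.6916 / 0.05 = 13.83 m/day.
Travel time t = L / v = 2390 / 13.83 = 172.8 days = 0.4731 years.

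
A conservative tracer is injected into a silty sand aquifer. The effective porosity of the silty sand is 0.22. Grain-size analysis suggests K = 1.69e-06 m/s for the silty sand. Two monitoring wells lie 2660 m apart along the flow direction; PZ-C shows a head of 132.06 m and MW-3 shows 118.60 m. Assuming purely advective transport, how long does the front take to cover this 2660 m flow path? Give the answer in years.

2170

Convert K: 1.69e-06 m/s × 86400 = 0.1460 m/day.
Hydraulic gradient i = (132.06 − 118.60) / 2660 = 13.46 / 2660 = 0.005060.
Darcy flux q = K · i = 0.1460 × 0.005060 = 0.0007389 m/day.
Seepage velocity v = q / n_e = 0.0007389 / 0.22 = 0.003358 m/day.
Travel time t = L / v = 2660 / 0.003358 = 7.920e+05 days = 2168 years.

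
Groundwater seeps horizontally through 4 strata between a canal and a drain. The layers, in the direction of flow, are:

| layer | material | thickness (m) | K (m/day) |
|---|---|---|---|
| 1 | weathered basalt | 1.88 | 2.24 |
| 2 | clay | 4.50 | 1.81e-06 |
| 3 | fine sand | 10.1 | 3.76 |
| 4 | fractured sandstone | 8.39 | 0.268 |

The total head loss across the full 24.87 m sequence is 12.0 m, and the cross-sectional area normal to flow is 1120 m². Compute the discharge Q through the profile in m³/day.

Flow is perpendicular to layering, so the layers act in series and the equivalent K is the thickness-weighted harmonic mean.
Total thickness L = 1.88 + 4.50 + 10.1 + 8.39 = 24.87 m.
Σ(b_i/K_i) = 1.88/2.24 + 4.50/1.81e-06 + 10.1/3.76 + 8.39/0.268 = 2.486e+06 d.
K_eq = L / Σ(b_i/K_i) = 24.87 / 2.486e+06 = 1.000e-05 m/day.
Q = K_eq · A · (Δh/L) = 1.000e-05 × 1120 × (12.0/24.87) = 0.005406 m³/day.

0.00541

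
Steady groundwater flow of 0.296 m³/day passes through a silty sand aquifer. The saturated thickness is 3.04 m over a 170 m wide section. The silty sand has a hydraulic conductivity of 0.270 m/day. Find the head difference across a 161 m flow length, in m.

0.342

Cross-sectional area A = 170 × 3.04 = 516.8 m².
From Q = K·A·i, i = Q / (K·A) = 0.296 / (0.2700 × 516.8) = 0.002121.
Head loss Δh = i · L = 0.002121 × 161 = 0.3415 m.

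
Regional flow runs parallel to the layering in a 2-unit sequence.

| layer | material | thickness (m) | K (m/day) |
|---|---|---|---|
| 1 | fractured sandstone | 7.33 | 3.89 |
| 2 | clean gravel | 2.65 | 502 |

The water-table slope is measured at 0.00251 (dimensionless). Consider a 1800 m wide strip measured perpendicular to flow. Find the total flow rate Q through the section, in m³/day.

Flow is parallel to layering, so each bed carries its own Darcy discharge and the transmissivities add.
Σ(K_i·b_i) = 3.89×7.33 + 502×2.65 = 1359 m²/day.
Hydraulic gradient i = 0.00251.
Q = Σ(K_i·b_i) · W · i = 1359 × 1800 × 0.002510 = 6139 m³/day.

6140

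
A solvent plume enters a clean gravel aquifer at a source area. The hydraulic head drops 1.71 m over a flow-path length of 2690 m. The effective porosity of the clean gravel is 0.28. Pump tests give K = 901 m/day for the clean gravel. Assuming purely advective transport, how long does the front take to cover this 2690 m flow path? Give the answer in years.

Hydraulic gradient i = Δh / L = 1.71 / 2690 = 0.0006357.
Darcy flux q = K · i = 901.0 × 0.0006357 = 0.5728 m/day.
Seepage velocity v = q / n_e = 0.5728 / 0.28 = 2.046 m/day.
Travel time t = L / v = 2690 / 2.046 = 1315 days = 3.600 years.

3.60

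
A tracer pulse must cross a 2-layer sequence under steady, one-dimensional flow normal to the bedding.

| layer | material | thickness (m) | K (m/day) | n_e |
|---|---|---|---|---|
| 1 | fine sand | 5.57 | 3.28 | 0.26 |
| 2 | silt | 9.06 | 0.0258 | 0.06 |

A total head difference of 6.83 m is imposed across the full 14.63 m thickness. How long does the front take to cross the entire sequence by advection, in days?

With flow normal to the layers, continuity requires the same specific discharge q through every layer.
Σ(b_i/K_i) = 5.57/3.28 + 9.06/0.0258 = 352.9 d.
q = Δh / Σ(b_i/K_i) = 6.83 / 352.9 = 0.01936 m/day.
In each layer the seepage velocity is v_i = q/n_i, so the layer transit time is t_i = b_i·n_i / q:
  layer 1 (fine sand): t_1 = 5.57 × 0.26 / 0.01936 = 74.82 d
  layer 2 (silt): t_2 = 9.06 × 0.06 / 0.01936 = 28.08 d
Total t = Σ t_i = 102.9 days.

103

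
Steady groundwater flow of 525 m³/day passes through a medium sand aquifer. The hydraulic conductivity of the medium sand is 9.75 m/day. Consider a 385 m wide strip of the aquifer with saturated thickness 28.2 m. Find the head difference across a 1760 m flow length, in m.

Cross-sectional area A = 385 × 28.2 = 10857 m².
From Q = K·A·i, i = Q / (K·A) = 525 / (9.750 × 10857) = 0.004960.
Head loss Δh = i · L = 0.004960 × 1760 = 8.729 m.

8.73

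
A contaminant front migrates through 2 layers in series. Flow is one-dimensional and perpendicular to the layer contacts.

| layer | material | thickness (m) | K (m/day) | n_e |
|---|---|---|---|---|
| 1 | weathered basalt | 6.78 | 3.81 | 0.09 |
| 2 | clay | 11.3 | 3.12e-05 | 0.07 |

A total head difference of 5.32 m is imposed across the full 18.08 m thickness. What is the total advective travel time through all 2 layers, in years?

261

With flow normal to the layers, continuity requires the same specific discharge q through every layer.
Σ(b_i/K_i) = 6.78/3.81 + 11.3/3.12e-05 = 3.622e+05 d.
q = Δh / Σ(b_i/K_i) = 5.32 / 3.622e+05 = 1.469e-05 m/day.
In each layer the seepage velocity is v_i = q/n_i, so the layer transit time is t_i = b_i·n_i / q:
  layer 1 (weathered basalt): t_1 = 6.78 × 0.09 / 1.469e-05 = 41542 d
  layer 2 (clay): t_2 = 11.3 × 0.07 / 1.469e-05 = 53851 d
Total t = Σ t_i = 95393 days = 261.2 years.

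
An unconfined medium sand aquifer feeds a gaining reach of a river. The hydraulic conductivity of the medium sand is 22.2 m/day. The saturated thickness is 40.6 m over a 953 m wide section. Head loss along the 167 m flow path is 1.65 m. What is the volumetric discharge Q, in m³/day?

Cross-sectional area A = 953 × 40.6 = 38692 m².
Hydraulic gradient i = Δh / L = 1.65 / 167 = 0.009880.
Darcy's law: Q = K · A · i = 22.20 × 38692 × 0.009880 = 8487 m³/day.

8490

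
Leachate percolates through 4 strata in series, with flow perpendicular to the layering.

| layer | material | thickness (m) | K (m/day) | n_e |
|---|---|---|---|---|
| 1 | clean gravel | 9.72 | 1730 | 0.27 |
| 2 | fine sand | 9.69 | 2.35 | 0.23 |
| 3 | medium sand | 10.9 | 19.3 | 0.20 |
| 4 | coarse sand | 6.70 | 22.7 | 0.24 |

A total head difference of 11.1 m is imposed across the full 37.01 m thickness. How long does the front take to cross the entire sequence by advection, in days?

With flow normal to the layers, continuity requires the same specific discharge q through every layer.
Σ(b_i/K_i) = 9.72/1730 + 9.69/2.35 + 10.9/19.3 + 6.70/22.7 = 4.989 d.
q = Δh / Σ(b_i/K_i) = 11.1 / 4.989 = 2.225 m/day.
In each layer the seepage velocity is v_i = q/n_i, so the layer transit time is t_i = b_i·n_i / q:
  layer 1 (clean gravel): t_1 = 9.72 × 0.27 / 2.225 = 1.180 d
  layer 2 (fine sand): t_2 = 9.69 × 0.23 / 2.225 = 1.002 d
  layer 3 (medium sand): t_3 = 10.9 × 0.20 / 2.225 = 0.9798 d
  layer 4 (coarse sand): t_4 = 6.70 × 0.24 / 2.225 = 0.7227 d
Total t = Σ t_i = 3.884 days.

3.88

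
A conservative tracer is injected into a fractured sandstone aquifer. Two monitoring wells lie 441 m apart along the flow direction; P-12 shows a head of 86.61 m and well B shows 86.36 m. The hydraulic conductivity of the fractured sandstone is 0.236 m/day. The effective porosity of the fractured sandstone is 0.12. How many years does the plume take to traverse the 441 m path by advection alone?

1080

Hydraulic gradient i = (86.61 − 86.36) / 441 = 0.25 / 441 = 0.0005669.
Darcy flux q = K · i = 0.2360 × 0.0005669 = 0.0001338 m/day.
Seepage velocity v = q / n_e = 0.0001338 / 0.12 = 0.001115 m/day.
Travel time t = L / v = 441 / 0.001115 = 3.956e+05 days = 1083 years.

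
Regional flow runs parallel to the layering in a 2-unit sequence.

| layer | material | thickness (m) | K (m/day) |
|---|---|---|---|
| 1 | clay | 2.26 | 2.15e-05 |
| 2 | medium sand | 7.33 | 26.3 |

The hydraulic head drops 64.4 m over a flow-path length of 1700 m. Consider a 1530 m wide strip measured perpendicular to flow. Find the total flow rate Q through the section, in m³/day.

Flow is parallel to layering, so each bed carries its own Darcy discharge and the transmissivities add.
Σ(K_i·b_i) = 2.15e-05×2.26 + 26.3×7.33 = 192.8 m²/day.
Hydraulic gradient i = Δh / L = 64.4 / 1700 = 0.03788.
Q = Σ(K_i·b_i) · W · i = 192.8 × 1530 × 0.03788 = 11173 m³/day.

11200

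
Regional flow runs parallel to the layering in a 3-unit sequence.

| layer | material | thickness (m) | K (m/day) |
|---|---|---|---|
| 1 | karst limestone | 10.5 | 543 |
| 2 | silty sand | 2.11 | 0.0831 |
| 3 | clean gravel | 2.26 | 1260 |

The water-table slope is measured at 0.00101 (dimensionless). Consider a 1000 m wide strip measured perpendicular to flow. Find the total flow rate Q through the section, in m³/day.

8630

Flow is parallel to layering, so each bed carries its own Darcy discharge and the transmissivities add.
Σ(K_i·b_i) = 543×10.5 + 0.0831×2.11 + 1260×2.26 = 8549 m²/day.
Hydraulic gradient i = 0.00101.
Q = Σ(K_i·b_i) · W · i = 8549 × 1000 × 0.001010 = 8635 m³/day.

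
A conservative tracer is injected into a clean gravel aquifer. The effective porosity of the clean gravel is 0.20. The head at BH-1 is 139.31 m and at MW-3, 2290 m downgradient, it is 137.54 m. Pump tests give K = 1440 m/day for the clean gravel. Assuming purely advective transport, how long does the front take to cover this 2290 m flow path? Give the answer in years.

Hydraulic gradient i = (139.31 − 137.54) / 2290 = 1.77 / 2290 = 0.0007729.
Darcy flux q = K · i = 1440 × 0.0007729 = 1.113 m/day.
Seepage velocity v = q / n_e = 1.113 / 0.20 = 5.565 m/day.
Travel time t = L / v = 2290 / 5.565 = 411.5 days = 1.127 years.

1.13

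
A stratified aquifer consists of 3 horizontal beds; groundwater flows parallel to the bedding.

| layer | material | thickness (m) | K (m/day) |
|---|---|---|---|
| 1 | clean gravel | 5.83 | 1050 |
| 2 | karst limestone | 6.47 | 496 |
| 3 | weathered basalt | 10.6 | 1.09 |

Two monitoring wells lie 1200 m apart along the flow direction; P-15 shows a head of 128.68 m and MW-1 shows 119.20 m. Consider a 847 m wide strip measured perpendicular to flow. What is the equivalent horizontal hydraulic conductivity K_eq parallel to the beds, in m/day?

Flow is parallel to layering, so each bed carries its own Darcy discharge and the transmissivities add.
Σ(K_i·b_i) = 1050×5.83 + 496×6.47 + 1.09×10.6 = 9342 m²/day.
Total thickness b = 22.90 m, so K_eq = Σ(K_i·b_i)/b = 408.0 m/day.

408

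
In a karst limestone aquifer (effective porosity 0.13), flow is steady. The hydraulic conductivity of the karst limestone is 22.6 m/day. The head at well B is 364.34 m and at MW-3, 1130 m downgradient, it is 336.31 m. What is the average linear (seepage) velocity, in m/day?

4.31

Hydraulic gradient i = (364.34 − 336.31) / 1130 = 28.03 / 1130 = 0.02481.
Darcy flux q = K · i = 22.60 × 0.02481 = 0.5606 m/day.
Seepage velocity v = q / n_e = 0.5606 / 0.13 = 4.312 m/day.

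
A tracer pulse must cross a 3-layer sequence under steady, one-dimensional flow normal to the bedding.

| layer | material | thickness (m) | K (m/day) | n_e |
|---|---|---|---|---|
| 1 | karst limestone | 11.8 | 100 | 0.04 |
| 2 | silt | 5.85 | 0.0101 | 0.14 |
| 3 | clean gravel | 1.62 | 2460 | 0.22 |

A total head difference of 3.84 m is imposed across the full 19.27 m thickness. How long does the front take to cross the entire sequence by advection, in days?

249

With flow normal to the layers, continuity requires the same specific discharge q through every layer.
Σ(b_i/K_i) = 11.8/100 + 5.85/0.0101 + 1.62/2460 = 579.3 d.
q = Δh / Σ(b_i/K_i) = 3.84 / 579.3 = 0.006628 m/day.
In each layer the seepage velocity is v_i = q/n_i, so the layer transit time is t_i = b_i·n_i / q:
  layer 1 (karst limestone): t_1 = 11.8 × 0.04 / 0.006628 = 71.21 d
  layer 2 (silt): t_2 = 5.85 × 0.14 / 0.006628 = 123.6 d
  layer 3 (clean gravel): t_3 = 1.62 × 0.22 / 0.006628 = 53.77 d
Total t = Σ t_i = 248.5 days.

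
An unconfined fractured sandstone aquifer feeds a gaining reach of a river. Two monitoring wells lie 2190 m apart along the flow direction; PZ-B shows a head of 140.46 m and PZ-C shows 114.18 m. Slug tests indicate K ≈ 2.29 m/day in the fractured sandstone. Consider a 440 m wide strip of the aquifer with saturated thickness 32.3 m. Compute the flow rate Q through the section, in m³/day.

391

Cross-sectional area A = 440 × 32.3 = 14212 m².
Hydraulic gradient i = (140.46 − 114.18) / 2190 = 26.28 / 2190 = 0.01200.
Darcy's law: Q = K · A · i = 2.290 × 14212 × 0.01200 = 390.5 m³/day.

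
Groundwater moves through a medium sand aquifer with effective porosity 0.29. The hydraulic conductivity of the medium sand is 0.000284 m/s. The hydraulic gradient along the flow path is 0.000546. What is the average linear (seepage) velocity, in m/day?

Convert K: 0.000284 m/s × 86400 = 24.54 m/day.
Hydraulic gradient i = 0.000546.
Darcy flux q = K · i = 24.54 × 0.0005460 = 0.01340 m/day.
Seepage velocity v = q / n_e = 0.01340 / 0.29 = 0.04620 m/day.

0.0462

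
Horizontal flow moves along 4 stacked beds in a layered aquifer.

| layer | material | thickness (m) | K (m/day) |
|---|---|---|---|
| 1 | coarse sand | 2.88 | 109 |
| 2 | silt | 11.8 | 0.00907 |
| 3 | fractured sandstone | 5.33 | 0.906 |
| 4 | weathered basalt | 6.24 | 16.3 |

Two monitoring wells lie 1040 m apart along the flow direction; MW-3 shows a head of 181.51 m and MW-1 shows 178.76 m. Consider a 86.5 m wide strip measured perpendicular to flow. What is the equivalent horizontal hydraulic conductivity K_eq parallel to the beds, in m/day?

16.0

Flow is parallel to layering, so each bed carries its own Darcy discharge and the transmissivities add.
Σ(K_i·b_i) = 109×2.88 + 0.00907×11.8 + 0.906×5.33 + 16.3×6.24 = 420.6 m²/day.
Total thickness b = 26.25 m, so K_eq = Σ(K_i·b_i)/b = 16.02 m/day.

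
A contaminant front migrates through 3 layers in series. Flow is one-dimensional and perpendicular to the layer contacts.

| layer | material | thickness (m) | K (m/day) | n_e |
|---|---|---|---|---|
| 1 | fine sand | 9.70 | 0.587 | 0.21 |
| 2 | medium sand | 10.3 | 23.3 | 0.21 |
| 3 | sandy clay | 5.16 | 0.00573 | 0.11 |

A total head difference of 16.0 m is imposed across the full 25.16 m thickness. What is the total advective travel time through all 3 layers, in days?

With flow normal to the layers, continuity requires the same specific discharge q through every layer.
Σ(b_i/K_i) = 9.70/0.587 + 10.3/23.3 + 5.16/0.00573 = 917.5 d.
q = Δh / Σ(b_i/K_i) = 16.0 / 917.5 = 0.01744 m/day.
In each layer the seepage velocity is v_i = q/n_i, so the layer transit time is t_i = b_i·n_i / q:
  layer 1 (fine sand): t_1 = 9.70 × 0.21 / 0.01744 = 116.8 d
  layer 2 (medium sand): t_2 = 10.3 × 0.21 / 0.01744 = 124.0 d
  layer 3 (sandy clay): t_3 = 5.16 × 0.11 / 0.01744 = 32.55 d
Total t = Σ t_i = 273.4 days.

273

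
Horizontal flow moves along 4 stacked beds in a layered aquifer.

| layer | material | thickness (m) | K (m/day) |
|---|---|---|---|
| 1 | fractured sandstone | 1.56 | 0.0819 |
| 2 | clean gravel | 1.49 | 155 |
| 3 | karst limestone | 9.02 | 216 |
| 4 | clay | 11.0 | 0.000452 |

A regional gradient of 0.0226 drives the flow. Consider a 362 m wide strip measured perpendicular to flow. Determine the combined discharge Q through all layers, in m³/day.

17800

Flow is parallel to layering, so each bed carries its own Darcy discharge and the transmissivities add.
Σ(K_i·b_i) = 0.0819×1.56 + 155×1.49 + 216×9.02 + 0.000452×11.0 = 2179 m²/day.
Hydraulic gradient i = 0.0226.
Q = Σ(K_i·b_i) · W · i = 2179 × 362 × 0.02260 = 17830 m³/day.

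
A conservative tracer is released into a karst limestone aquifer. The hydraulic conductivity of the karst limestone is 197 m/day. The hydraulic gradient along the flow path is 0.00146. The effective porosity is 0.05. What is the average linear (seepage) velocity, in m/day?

Hydraulic gradient i = 0.00146.
Darcy flux q = K · i = 197.0 × 0.001460 = 0.2876 m/day.
Seepage velocity v = q / n_e = 0.2876 / 0.05 = 5.752 m/day.

5.75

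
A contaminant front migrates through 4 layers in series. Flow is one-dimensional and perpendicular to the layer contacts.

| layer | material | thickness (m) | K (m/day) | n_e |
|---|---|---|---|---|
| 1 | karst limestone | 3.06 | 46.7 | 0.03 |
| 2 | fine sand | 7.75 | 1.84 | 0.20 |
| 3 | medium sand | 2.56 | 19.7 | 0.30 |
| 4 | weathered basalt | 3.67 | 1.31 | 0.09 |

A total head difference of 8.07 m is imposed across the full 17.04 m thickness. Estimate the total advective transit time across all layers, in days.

With flow normal to the layers, continuity requires the same specific discharge q through every layer.
Σ(b_i/K_i) = 3.06/46.7 + 7.75/1.84 + 2.56/19.7 + 3.67/1.31 = 7.209 d.
q = Δh / Σ(b_i/K_i) = 8.07 / 7.209 = 1.119 m/day.
In each layer the seepage velocity is v_i = q/n_i, so the layer transit time is t_i = b_i·n_i / q:
  layer 1 (karst limestone): t_1 = 3.06 × 0.03 / 1.119 = 0.08201 d
  layer 2 (fine sand): t_2 = 7.75 × 0.20 / 1.119 = 1.385 d
  layer 3 (medium sand): t_3 = 2.56 × 0.30 / 1.119 = 0.6861 d
  layer 4 (weathered basalt): t_4 = 3.67 × 0.09 / 1.119 = 0.2951 d
Total t = Σ t_i = 2.448 days.

2.45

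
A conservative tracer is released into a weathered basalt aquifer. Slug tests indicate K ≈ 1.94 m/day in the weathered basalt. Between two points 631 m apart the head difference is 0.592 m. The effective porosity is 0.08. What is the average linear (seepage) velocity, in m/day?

0.0228

Hydraulic gradient i = Δh / L = 0.592 / 631 = 0.0009382.
Darcy flux q = K · i = 1.940 × 0.0009382 = 0.001820 m/day.
Seepage velocity v = q / n_e = 0.001820 / 0.08 = 0.02275 m/day.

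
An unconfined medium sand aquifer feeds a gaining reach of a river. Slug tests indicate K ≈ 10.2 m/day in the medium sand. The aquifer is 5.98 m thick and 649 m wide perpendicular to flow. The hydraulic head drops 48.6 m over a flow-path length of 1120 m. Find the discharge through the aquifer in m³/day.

1720

Cross-sectional area A = 649 × 5.98 = 3881 m².
Hydraulic gradient i = Δh / L = 48.6 / 1120 = 0.04339.
Darcy's law: Q = K · A · i = 10.20 × 3881 × 0.04339 = 1718 m³/day.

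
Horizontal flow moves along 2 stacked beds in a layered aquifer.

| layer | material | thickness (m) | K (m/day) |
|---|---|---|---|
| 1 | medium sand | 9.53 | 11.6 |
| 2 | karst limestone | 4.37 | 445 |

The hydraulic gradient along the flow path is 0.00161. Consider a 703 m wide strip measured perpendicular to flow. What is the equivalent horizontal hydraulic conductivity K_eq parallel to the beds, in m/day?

148

Flow is parallel to layering, so each bed carries its own Darcy discharge and the transmissivities add.
Σ(K_i·b_i) = 11.6×9.53 + 445×4.37 = 2055 m²/day.
Total thickness b = 13.90 m, so K_eq = Σ(K_i·b_i)/b = 147.9 m/day.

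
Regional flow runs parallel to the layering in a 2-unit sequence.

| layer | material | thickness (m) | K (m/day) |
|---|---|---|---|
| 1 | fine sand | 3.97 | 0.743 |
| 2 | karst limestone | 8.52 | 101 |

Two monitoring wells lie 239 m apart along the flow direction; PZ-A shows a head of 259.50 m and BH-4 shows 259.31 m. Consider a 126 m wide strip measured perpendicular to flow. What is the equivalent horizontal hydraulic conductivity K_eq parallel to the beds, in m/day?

69.1

Flow is parallel to layering, so each bed carries its own Darcy discharge and the transmissivities add.
Σ(K_i·b_i) = 0.743×3.97 + 101×8.52 = 863.5 m²/day.
Total thickness b = 12.49 m, so K_eq = Σ(K_i·b_i)/b = 69.13 m/day.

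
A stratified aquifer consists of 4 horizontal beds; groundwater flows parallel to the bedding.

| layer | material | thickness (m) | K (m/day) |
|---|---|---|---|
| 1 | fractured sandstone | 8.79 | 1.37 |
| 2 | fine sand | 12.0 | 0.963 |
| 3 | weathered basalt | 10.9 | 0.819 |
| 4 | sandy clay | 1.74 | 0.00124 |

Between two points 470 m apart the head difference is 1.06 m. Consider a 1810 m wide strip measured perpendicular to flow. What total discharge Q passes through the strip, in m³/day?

Flow is parallel to layering, so each bed carries its own Darcy discharge and the transmissivities add.
Σ(K_i·b_i) = 1.37×8.79 + 0.963×12.0 + 0.819×10.9 + 0.00124×1.74 = 32.53 m²/day.
Hydraulic gradient i = Δh / L = 1.06 / 470 = 0.002255.
Q = Σ(K_i·b_i) · W · i = 32.53 × 1810 × 0.002255 = 132.8 m³/day.

133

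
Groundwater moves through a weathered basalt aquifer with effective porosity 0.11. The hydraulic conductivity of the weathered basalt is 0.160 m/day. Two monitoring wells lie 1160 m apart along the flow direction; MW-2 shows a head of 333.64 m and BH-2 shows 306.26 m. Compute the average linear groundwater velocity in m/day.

0.0343

Hydraulic gradient i = (333.64 − 306.26) / 1160 = 27.38 / 1160 = 0.02360.
Darcy flux q = K · i = 0.1600 × 0.02360 = 0.003777 m/day.
Seepage velocity v = q / n_e = 0.003777 / 0.11 = 0.03433 m/day.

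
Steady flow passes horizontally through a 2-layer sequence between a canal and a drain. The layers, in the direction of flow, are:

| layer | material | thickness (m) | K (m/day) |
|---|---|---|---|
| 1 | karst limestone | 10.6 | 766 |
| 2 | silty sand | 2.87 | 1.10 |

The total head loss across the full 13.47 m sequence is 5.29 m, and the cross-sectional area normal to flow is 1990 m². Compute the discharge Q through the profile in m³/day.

Flow is perpendicular to layering, so the layers act in series and the equivalent K is the thickness-weighted harmonic mean.
Total thickness L = 10.6 + 2.87 = 13.47 m.
Σ(b_i/K_i) = 10.6/766 + 2.87/1.10 = 2.623 d.
K_eq = L / Σ(b_i/K_i) = 13.47 / 2.623 = 5.135 m/day.
Q = K_eq · A · (Δh/L) = 5.135 × 1990 × (5.29/13.47) = 4013 m³/day.

4010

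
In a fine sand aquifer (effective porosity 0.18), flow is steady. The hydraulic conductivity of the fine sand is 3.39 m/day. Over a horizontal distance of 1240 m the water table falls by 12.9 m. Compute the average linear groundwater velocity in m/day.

0.196

Hydraulic gradient i = Δh / L = 12.9 / 1240 = 0.01040.
Darcy flux q = K · i = 3.390 × 0.01040 = 0.03527 m/day.
Seepage velocity v = q / n_e = 0.03527 / 0.18 = 0.1959 m/day.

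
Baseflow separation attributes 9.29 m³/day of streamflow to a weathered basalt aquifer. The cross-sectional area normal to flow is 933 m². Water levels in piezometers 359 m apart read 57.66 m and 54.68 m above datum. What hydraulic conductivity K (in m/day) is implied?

1.20

Hydraulic gradient i = (57.66 − 54.68) / 359 = 2.98 / 359 = 0.008301.
From Q = K·A·i, K = Q / (A·i) = 9.29 / (933.0 × 0.008301) = 1.200 m/day.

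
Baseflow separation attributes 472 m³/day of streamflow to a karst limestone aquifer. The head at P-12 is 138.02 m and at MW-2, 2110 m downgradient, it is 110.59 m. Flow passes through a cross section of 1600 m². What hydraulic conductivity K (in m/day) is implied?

22.7

Hydraulic gradient i = (138.02 − 110.59) / 2110 = 27.43 / 2110 = 0.01300.
From Q = K·A·i, K = Q / (A·i) = 472 / (1600 × 0.01300) = 22.69 m/day.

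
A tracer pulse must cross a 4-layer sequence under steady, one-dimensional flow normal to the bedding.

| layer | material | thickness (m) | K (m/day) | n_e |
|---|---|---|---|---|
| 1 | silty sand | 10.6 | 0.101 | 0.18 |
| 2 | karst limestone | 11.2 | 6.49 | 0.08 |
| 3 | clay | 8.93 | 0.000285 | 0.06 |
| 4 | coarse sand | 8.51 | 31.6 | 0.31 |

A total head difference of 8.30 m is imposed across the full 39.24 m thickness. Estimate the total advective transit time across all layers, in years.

62.0

With flow normal to the layers, continuity requires the same specific discharge q through every layer.
Σ(b_i/K_i) = 10.6/0.101 + 11.2/6.49 + 8.93/0.000285 + 8.51/31.6 = 31440 d.
q = Δh / Σ(b_i/K_i) = 8.30 / 31440 = 0.0002640 m/day.
In each layer the seepage velocity is v_i = q/n_i, so the layer transit time is t_i = b_i·n_i / q:
  layer 1 (silty sand): t_1 = 10.6 × 0.18 / 0.0002640 = 7227 d
  layer 2 (karst limestone): t_2 = 11.2 × 0.08 / 0.0002640 = 3394 d
  layer 3 (clay): t_3 = 8.93 × 0.06 / 0.0002640 = 2030 d
  layer 4 (coarse sand): t_4 = 8.51 × 0.31 / 0.0002640 = 9993 d
Total t = Σ t_i = 22644 days = 62.00 years.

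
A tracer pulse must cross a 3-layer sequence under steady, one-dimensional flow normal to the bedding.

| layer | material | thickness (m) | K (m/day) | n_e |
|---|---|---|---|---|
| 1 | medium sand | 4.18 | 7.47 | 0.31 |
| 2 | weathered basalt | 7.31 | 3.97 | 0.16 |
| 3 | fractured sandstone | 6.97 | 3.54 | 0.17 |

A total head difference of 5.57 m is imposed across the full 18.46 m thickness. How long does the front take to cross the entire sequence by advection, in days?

With flow normal to the layers, continuity requires the same specific discharge q through every layer.
Σ(b_i/K_i) = 4.18/7.47 + 7.31/3.97 + 6.97/3.54 = 4.370 d.
q = Δh / Σ(b_i/K_i) = 5.57 / 4.370 = 1.275 m/day.
In each layer the seepage velocity is v_i = q/n_i, so the layer transit time is t_i = b_i·n_i / q:
  layer 1 (medium sand): t_1 = 4.18 × 0.31 / 1.275 = 1.017 d
  layer 2 (weathered basalt): t_2 = 7.31 × 0.16 / 1.275 = 0.9176 d
  layer 3 (fractured sandstone): t_3 = 6.97 × 0.17 / 1.275 = 0.9296 d
Total t = Σ t_i = 2.864 days.

2.86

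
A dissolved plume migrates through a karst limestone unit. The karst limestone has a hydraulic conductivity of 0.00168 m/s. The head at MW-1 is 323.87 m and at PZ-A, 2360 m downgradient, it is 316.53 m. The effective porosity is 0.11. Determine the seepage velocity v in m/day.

4.10

Convert K: 0.00168 m/s × 86400 = 145.2 m/day.
Hydraulic gradient i = (323.87 − 316.53) / 2360 = 7.34 / 2360 = 0.003110.
Darcy flux q = K · i = 145.2 × 0.003110 = 0.4514 m/day.
Seepage velocity v = q / n_e = 0.4514 / 0.11 = 4.104 m/day.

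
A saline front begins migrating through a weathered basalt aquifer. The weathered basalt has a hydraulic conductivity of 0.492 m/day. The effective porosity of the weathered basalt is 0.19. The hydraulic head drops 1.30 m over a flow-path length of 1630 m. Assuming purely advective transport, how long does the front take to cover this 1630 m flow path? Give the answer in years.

Hydraulic gradient i = Δh / L = 1.30 / 1630 = 0.0007975.
Darcy flux q = K · i = 0.4920 × 0.0007975 = 0.0003924 m/day.
Seepage velocity v = q / n_e = 0.0003924 / 0.19 = 0.002065 m/day.
Travel time t = L / v = 1630 / 0.002065 = 7.893e+05 days = 2161 years.

2160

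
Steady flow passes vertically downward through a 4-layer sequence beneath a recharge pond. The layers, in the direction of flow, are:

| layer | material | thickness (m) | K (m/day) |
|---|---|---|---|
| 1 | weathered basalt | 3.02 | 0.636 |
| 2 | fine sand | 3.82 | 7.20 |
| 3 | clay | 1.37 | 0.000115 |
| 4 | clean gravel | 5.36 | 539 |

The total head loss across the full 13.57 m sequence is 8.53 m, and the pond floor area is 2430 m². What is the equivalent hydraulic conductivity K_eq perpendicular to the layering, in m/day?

Flow is perpendicular to layering, so the layers act in series and the equivalent K is the thickness-weighted harmonic mean.
Total thickness L = 3.02 + 3.82 + 1.37 + 5.36 = 13.57 m.
Σ(b_i/K_i) = 3.02/0.636 + 3.82/7.20 + 1.37/0.000115 + 5.36/539 = 11918 d.
K_eq = L / Σ(b_i/K_i) = 13.57 / 11918 = 0.001139 m/day.

0.00114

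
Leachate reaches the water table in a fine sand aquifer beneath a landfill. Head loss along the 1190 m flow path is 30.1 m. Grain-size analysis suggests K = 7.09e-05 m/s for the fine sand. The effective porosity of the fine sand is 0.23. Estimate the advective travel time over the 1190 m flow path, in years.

Convert K: 7.09e-05 m/s × 86400 = 6.126 m/day.
Hydraulic gradient i = Δh / L = 30.1 / 1190 = 0.02529.
Darcy flux q = K · i = 6.126 × 0.02529 = 0.1549 m/day.
Seepage velocity v = q / n_e = 0.1549 / 0.23 = 0.6737 m/day.
Travel time t = L / v = 1190 / 0.6737 = 1766 days = 4.836 years.

4.84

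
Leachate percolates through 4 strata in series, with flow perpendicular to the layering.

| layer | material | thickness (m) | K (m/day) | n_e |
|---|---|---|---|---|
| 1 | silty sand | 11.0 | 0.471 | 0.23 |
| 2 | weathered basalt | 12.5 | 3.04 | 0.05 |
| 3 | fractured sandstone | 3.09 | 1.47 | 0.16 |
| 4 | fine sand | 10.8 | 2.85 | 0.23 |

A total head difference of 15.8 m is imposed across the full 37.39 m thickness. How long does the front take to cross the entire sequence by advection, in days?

With flow normal to the layers, continuity requires the same specific discharge q through every layer.
Σ(b_i/K_i) = 11.0/0.471 + 12.5/3.04 + 3.09/1.47 + 10.8/2.85 = 33.36 d.
q = Δh / Σ(b_i/K_i) = 15.8 / 33.36 = 0.4737 m/day.
In each layer the seepage velocity is v_i = q/n_i, so the layer transit time is t_i = b_i·n_i / q:
  layer 1 (silty sand): t_1 = 11.0 × 0.23 / 0.4737 = 5.341 d
  layer 2 (weathered basalt): t_2 = 12.5 × 0.05 / 0.4737 = 1.320 d
  layer 3 (fractured sandstone): t_3 = 3.09 × 0.16 / 0.4737 = 1.044 d
  layer 4 (fine sand): t_4 = 10.8 × 0.23 / 0.4737 = 5.244 d
Total t = Σ t_i = 12.95 days.

12.9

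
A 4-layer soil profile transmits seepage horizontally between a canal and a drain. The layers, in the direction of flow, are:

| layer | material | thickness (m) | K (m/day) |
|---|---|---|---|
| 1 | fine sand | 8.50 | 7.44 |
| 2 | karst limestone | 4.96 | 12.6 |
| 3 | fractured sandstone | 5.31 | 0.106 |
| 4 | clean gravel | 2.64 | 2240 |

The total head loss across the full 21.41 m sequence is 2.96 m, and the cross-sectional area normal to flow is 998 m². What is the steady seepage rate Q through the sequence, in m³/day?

57.2

Flow is perpendicular to layering, so the layers act in series and the equivalent K is the thickness-weighted harmonic mean.
Total thickness L = 8.50 + 4.96 + 5.31 + 2.64 = 21.41 m.
Σ(b_i/K_i) = 8.50/7.44 + 4.96/12.6 + 5.31/0.106 + 2.64/2240 = 51.63 d.
K_eq = L / Σ(b_i/K_i) = 21.41 / 51.63 = 0.4147 m/day.
Q = K_eq · A · (Δh/L) = 0.4147 × 998 × (2.96/21.41) = 57.21 m³/day.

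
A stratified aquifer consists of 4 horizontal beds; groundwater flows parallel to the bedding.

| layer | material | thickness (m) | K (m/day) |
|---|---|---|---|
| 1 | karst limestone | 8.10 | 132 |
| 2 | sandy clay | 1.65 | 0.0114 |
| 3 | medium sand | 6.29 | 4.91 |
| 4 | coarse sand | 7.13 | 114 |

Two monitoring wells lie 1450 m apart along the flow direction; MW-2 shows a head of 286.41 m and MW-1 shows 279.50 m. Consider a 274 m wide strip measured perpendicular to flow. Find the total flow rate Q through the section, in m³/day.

Flow is parallel to layering, so each bed carries its own Darcy discharge and the transmissivities add.
Σ(K_i·b_i) = 132×8.10 + 0.0114×1.65 + 4.91×6.29 + 114×7.13 = 1913 m²/day.
Hydraulic gradient i = (286.41 − 279.50) / 1450 = 6.91 / 1450 = 0.004766.
Q = Σ(K_i·b_i) · W · i = 1913 × 274 × 0.004766 = 2498 m³/day.

2500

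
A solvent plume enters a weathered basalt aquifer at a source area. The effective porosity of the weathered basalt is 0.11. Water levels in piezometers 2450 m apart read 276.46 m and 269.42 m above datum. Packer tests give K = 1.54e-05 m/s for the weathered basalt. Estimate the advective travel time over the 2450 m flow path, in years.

193

Convert K: 1.54e-05 m/s × 86400 = 1.331 m/day.
Hydraulic gradient i = (276.46 − 269.42) / 2450 = 7.04 / 2450 = 0.002873.
Darcy flux q = K · i = 1.331 × 0.002873 = 0.003823 m/day.
Seepage velocity v = q / n_e = 0.003823 / 0.11 = 0.03476 m/day.
Travel time t = L / v = 2450 / 0.03476 = 70488 days = 193.0 years.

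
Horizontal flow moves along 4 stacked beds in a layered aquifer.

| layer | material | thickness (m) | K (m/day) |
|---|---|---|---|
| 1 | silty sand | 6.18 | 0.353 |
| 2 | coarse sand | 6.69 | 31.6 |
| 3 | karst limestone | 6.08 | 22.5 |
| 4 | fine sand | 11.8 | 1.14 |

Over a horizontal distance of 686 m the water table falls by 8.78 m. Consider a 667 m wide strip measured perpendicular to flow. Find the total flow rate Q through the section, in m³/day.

Flow is parallel to layering, so each bed carries its own Darcy discharge and the transmissivities add.
Σ(K_i·b_i) = 0.353×6.18 + 31.6×6.69 + 22.5×6.08 + 1.14×11.8 = 363.8 m²/day.
Hydraulic gradient i = Δh / L = 8.78 / 686 = 0.01280.
Q = Σ(K_i·b_i) · W · i = 363.8 × 667 × 0.01280 = 3106 m³/day.

3110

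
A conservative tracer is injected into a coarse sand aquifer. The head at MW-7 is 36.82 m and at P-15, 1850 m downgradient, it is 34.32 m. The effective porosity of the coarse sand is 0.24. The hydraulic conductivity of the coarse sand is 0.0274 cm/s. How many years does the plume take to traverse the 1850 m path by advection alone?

38.0

Convert K: 0.0274 cm/s × 864 = 23.67 m/day.
Hydraulic gradient i = (36.82 − 34.32) / 1850 = 2.5 / 1850 = 0.001351.
Darcy flux q = K · i = 23.67 × 0.001351 = 0.03199 m/day.
Seepage velocity v = q / n_e = 0.03199 / 0.24 = 0.1333 m/day.
Travel time t = L / v = 1850 / 0.1333 = 13879 days = 38.00 years.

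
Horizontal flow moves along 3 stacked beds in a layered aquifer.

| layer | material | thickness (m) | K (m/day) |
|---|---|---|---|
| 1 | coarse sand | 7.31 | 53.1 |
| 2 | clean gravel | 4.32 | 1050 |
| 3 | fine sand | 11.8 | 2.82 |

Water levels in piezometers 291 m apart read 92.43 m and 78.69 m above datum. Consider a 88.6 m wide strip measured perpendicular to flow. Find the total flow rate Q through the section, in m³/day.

Flow is parallel to layering, so each bed carries its own Darcy discharge and the transmissivities add.
Σ(K_i·b_i) = 53.1×7.31 + 1050×4.32 + 2.82×11.8 = 4957 m²/day.
Hydraulic gradient i = (92.43 − 78.69) / 291 = 13.74 / 291 = 0.04722.
Q = Σ(K_i·b_i) · W · i = 4957 × 88.6 × 0.04722 = 20739 m³/day.

20700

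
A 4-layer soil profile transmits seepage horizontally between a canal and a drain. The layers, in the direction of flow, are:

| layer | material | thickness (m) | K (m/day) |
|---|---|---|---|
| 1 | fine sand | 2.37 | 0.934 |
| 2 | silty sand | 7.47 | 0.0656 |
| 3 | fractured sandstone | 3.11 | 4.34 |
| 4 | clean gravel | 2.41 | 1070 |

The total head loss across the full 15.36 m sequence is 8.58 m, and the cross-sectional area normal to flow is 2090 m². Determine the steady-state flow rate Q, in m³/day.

Flow is perpendicular to layering, so the layers act in series and the equivalent K is the thickness-weighted harmonic mean.
Total thickness L = 2.37 + 7.47 + 3.11 + 2.41 = 15.36 m.
Σ(b_i/K_i) = 2.37/0.934 + 7.47/0.0656 + 3.11/4.34 + 2.41/1070 = 117.1 d.
K_eq = L / Σ(b_i/K_i) = 15.36 / 117.1 = 0.1311 m/day.
Q = K_eq · A · (Δh/L) = 0.1311 × 2090 × (8.58/15.36) = 153.1 m³/day.

153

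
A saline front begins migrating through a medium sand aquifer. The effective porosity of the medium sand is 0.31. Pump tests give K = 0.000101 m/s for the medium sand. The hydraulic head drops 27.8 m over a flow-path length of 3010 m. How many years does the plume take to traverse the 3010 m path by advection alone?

31.7

Convert K: 0.000101 m/s × 86400 = 8.726 m/day.
Hydraulic gradient i = Δh / L = 27.8 / 3010 = 0.009236.
Darcy flux q = K · i = 8.726 × 0.009236 = 0.08060 m/day.
Seepage velocity v = q / n_e = 0.08060 / 0.31 = 0.2600 m/day.
Travel time t = L / v = 3010 / 0.2600 = 11577 days = 31.70 years.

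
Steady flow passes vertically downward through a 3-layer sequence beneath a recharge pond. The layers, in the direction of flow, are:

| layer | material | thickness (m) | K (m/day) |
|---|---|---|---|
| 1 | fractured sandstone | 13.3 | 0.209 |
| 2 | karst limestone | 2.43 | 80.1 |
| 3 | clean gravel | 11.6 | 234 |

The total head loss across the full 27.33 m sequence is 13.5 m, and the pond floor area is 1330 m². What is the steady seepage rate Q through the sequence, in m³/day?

282

Flow is perpendicular to layering, so the layers act in series and the equivalent K is the thickness-weighted harmonic mean.
Total thickness L = 13.3 + 2.43 + 11.6 = 27.33 m.
Σ(b_i/K_i) = 13.3/0.209 + 2.43/80.1 + 11.6/234 = 63.72 d.
K_eq = L / Σ(b_i/K_i) = 27.33 / 63.72 = 0.4289 m/day.
Q = K_eq · A · (Δh/L) = 0.4289 × 1330 × (13.5/27.33) = 281.8 m³/day.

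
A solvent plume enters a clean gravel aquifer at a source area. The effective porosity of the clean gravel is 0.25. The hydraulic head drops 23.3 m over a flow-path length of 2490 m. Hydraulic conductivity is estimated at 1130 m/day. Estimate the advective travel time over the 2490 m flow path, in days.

Hydraulic gradient i = Δh / L = 23.3 / 2490 = 0.009357.
Darcy flux q = K · i = 1130 × 0.009357 = 10.57 m/day.
Seepage velocity v = q / n_e = 10.57 / 0.25 = 42.30 m/day.
Travel time t = L / v = 2490 / 42.30 = 58.87 days.

58.9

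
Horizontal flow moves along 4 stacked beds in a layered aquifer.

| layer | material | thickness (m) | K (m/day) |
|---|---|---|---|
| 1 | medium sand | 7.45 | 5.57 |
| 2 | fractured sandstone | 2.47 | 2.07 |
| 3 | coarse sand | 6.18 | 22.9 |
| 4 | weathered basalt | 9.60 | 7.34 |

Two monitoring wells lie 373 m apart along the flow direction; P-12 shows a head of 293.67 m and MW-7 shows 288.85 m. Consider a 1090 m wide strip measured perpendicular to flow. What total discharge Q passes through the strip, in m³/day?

3640

Flow is parallel to layering, so each bed carries its own Darcy discharge and the transmissivities add.
Σ(K_i·b_i) = 5.57×7.45 + 2.07×2.47 + 22.9×6.18 + 7.34×9.60 = 258.6 m²/day.
Hydraulic gradient i = (293.67 − 288.85) / 373 = 4.82 / 373 = 0.01292.
Q = Σ(K_i·b_i) · W · i = 258.6 × 1090 × 0.01292 = 3642 m³/day.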